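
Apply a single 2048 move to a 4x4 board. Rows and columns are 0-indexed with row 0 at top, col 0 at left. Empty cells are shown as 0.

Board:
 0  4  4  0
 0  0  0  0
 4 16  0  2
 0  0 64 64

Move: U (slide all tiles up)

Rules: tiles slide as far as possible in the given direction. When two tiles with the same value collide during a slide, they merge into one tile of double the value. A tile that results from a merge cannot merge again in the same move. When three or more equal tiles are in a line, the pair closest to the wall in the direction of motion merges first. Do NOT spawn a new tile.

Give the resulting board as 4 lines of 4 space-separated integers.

Slide up:
col 0: [0, 0, 4, 0] -> [4, 0, 0, 0]
col 1: [4, 0, 16, 0] -> [4, 16, 0, 0]
col 2: [4, 0, 0, 64] -> [4, 64, 0, 0]
col 3: [0, 0, 2, 64] -> [2, 64, 0, 0]

Answer:  4  4  4  2
 0 16 64 64
 0  0  0  0
 0  0  0  0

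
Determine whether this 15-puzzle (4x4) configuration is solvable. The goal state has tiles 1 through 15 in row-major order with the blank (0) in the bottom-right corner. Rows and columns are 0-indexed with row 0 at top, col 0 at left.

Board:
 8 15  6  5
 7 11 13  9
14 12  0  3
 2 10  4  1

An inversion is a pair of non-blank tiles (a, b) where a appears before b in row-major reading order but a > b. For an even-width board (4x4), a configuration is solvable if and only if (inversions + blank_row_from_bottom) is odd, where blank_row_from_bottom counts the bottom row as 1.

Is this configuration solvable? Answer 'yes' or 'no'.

Inversions: 67
Blank is in row 2 (0-indexed from top), which is row 2 counting from the bottom (bottom = 1).
67 + 2 = 69, which is odd, so the puzzle is solvable.

Answer: yes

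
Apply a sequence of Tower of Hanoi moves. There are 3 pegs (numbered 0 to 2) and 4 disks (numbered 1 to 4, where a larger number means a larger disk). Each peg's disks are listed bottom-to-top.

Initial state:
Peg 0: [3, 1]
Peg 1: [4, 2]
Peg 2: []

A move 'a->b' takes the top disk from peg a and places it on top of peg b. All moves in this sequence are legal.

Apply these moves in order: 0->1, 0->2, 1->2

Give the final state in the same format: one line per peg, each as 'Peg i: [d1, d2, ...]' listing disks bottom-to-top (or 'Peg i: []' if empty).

Answer: Peg 0: []
Peg 1: [4, 2]
Peg 2: [3, 1]

Derivation:
After move 1 (0->1):
Peg 0: [3]
Peg 1: [4, 2, 1]
Peg 2: []

After move 2 (0->2):
Peg 0: []
Peg 1: [4, 2, 1]
Peg 2: [3]

After move 3 (1->2):
Peg 0: []
Peg 1: [4, 2]
Peg 2: [3, 1]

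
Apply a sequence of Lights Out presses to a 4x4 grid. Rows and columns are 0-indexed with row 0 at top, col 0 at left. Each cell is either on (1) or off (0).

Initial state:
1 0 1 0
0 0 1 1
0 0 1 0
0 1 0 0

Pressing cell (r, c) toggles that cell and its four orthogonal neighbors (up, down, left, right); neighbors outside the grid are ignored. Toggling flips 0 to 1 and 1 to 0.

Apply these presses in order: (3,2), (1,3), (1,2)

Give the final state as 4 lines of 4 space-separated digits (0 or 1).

Answer: 1 0 0 1
0 1 1 1
0 0 1 1
0 0 1 1

Derivation:
After press 1 at (3,2):
1 0 1 0
0 0 1 1
0 0 0 0
0 0 1 1

After press 2 at (1,3):
1 0 1 1
0 0 0 0
0 0 0 1
0 0 1 1

After press 3 at (1,2):
1 0 0 1
0 1 1 1
0 0 1 1
0 0 1 1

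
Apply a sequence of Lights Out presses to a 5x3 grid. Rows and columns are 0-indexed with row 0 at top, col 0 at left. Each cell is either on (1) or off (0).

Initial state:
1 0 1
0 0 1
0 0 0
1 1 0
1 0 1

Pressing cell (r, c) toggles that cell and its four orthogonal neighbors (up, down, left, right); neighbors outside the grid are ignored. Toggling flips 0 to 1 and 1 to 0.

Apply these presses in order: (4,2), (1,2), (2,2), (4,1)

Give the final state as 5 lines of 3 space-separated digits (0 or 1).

After press 1 at (4,2):
1 0 1
0 0 1
0 0 0
1 1 1
1 1 0

After press 2 at (1,2):
1 0 0
0 1 0
0 0 1
1 1 1
1 1 0

After press 3 at (2,2):
1 0 0
0 1 1
0 1 0
1 1 0
1 1 0

After press 4 at (4,1):
1 0 0
0 1 1
0 1 0
1 0 0
0 0 1

Answer: 1 0 0
0 1 1
0 1 0
1 0 0
0 0 1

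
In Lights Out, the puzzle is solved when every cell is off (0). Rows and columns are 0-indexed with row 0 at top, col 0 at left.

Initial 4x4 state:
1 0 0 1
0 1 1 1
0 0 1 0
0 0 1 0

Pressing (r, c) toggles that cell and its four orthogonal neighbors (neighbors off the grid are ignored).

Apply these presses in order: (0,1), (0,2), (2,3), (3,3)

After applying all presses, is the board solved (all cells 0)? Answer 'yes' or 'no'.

Answer: yes

Derivation:
After press 1 at (0,1):
0 1 1 1
0 0 1 1
0 0 1 0
0 0 1 0

After press 2 at (0,2):
0 0 0 0
0 0 0 1
0 0 1 0
0 0 1 0

After press 3 at (2,3):
0 0 0 0
0 0 0 0
0 0 0 1
0 0 1 1

After press 4 at (3,3):
0 0 0 0
0 0 0 0
0 0 0 0
0 0 0 0

Lights still on: 0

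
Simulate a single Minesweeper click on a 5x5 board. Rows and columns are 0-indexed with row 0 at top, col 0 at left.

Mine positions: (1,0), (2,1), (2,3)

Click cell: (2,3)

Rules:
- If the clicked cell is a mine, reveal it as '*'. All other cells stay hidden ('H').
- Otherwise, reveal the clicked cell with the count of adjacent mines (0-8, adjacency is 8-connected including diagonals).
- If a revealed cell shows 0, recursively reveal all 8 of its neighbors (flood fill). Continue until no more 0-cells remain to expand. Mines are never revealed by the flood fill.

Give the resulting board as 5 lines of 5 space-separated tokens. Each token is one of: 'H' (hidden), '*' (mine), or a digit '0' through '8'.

H H H H H
H H H H H
H H H * H
H H H H H
H H H H H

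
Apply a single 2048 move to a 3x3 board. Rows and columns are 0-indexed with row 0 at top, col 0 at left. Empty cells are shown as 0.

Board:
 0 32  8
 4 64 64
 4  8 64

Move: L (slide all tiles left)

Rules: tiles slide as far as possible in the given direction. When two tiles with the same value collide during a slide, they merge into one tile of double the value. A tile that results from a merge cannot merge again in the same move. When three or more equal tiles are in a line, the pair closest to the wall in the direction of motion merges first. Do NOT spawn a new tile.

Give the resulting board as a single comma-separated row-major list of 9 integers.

Slide left:
row 0: [0, 32, 8] -> [32, 8, 0]
row 1: [4, 64, 64] -> [4, 128, 0]
row 2: [4, 8, 64] -> [4, 8, 64]

Answer: 32, 8, 0, 4, 128, 0, 4, 8, 64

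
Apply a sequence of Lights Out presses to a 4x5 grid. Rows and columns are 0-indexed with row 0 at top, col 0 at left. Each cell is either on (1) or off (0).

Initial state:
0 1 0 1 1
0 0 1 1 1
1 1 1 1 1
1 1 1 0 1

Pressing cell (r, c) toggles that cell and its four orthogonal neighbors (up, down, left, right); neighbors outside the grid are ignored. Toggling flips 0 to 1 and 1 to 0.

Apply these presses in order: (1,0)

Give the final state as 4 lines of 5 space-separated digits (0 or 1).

Answer: 1 1 0 1 1
1 1 1 1 1
0 1 1 1 1
1 1 1 0 1

Derivation:
After press 1 at (1,0):
1 1 0 1 1
1 1 1 1 1
0 1 1 1 1
1 1 1 0 1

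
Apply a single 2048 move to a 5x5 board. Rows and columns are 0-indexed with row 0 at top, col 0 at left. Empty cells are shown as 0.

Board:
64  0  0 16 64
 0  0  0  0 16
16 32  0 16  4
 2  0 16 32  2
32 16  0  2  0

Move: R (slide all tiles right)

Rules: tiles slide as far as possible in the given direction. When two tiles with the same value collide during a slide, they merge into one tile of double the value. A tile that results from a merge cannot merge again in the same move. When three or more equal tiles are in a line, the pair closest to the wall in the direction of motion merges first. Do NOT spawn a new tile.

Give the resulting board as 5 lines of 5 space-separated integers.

Answer:  0  0 64 16 64
 0  0  0  0 16
 0 16 32 16  4
 0  2 16 32  2
 0  0 32 16  2

Derivation:
Slide right:
row 0: [64, 0, 0, 16, 64] -> [0, 0, 64, 16, 64]
row 1: [0, 0, 0, 0, 16] -> [0, 0, 0, 0, 16]
row 2: [16, 32, 0, 16, 4] -> [0, 16, 32, 16, 4]
row 3: [2, 0, 16, 32, 2] -> [0, 2, 16, 32, 2]
row 4: [32, 16, 0, 2, 0] -> [0, 0, 32, 16, 2]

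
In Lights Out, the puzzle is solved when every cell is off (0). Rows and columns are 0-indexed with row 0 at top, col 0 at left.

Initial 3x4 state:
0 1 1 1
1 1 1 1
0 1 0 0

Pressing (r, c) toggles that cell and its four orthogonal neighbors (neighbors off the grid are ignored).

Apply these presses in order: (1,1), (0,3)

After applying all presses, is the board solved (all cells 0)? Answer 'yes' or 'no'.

After press 1 at (1,1):
0 0 1 1
0 0 0 1
0 0 0 0

After press 2 at (0,3):
0 0 0 0
0 0 0 0
0 0 0 0

Lights still on: 0

Answer: yes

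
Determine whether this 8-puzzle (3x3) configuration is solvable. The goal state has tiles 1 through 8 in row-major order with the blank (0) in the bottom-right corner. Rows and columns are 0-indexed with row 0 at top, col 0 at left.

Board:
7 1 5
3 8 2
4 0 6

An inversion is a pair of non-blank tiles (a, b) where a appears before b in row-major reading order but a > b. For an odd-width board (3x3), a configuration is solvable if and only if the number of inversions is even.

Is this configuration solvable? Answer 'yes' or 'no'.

Answer: no

Derivation:
Inversions (pairs i<j in row-major order where tile[i] > tile[j] > 0): 13
13 is odd, so the puzzle is not solvable.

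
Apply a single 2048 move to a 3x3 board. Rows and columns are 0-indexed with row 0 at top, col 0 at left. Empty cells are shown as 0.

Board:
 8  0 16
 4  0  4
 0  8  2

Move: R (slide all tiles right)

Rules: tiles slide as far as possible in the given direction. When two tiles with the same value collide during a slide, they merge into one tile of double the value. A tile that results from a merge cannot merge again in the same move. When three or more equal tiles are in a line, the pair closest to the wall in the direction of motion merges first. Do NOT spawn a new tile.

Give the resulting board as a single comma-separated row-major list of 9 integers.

Slide right:
row 0: [8, 0, 16] -> [0, 8, 16]
row 1: [4, 0, 4] -> [0, 0, 8]
row 2: [0, 8, 2] -> [0, 8, 2]

Answer: 0, 8, 16, 0, 0, 8, 0, 8, 2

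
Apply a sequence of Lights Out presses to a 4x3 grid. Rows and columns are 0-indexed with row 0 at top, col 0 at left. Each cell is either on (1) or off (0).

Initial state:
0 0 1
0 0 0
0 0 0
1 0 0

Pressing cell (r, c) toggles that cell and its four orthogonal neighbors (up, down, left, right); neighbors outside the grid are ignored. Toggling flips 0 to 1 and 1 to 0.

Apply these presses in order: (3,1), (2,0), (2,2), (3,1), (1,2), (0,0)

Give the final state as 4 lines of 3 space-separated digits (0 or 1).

Answer: 1 1 0
0 1 0
1 0 0
0 0 1

Derivation:
After press 1 at (3,1):
0 0 1
0 0 0
0 1 0
0 1 1

After press 2 at (2,0):
0 0 1
1 0 0
1 0 0
1 1 1

After press 3 at (2,2):
0 0 1
1 0 1
1 1 1
1 1 0

After press 4 at (3,1):
0 0 1
1 0 1
1 0 1
0 0 1

After press 5 at (1,2):
0 0 0
1 1 0
1 0 0
0 0 1

After press 6 at (0,0):
1 1 0
0 1 0
1 0 0
0 0 1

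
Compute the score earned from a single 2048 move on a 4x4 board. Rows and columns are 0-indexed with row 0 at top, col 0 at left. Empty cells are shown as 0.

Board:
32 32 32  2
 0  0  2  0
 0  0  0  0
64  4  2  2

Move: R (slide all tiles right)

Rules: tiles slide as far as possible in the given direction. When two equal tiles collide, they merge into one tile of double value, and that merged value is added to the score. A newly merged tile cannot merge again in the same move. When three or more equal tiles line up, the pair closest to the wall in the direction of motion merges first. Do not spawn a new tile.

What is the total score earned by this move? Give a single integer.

Slide right:
row 0: [32, 32, 32, 2] -> [0, 32, 64, 2]  score +64 (running 64)
row 1: [0, 0, 2, 0] -> [0, 0, 0, 2]  score +0 (running 64)
row 2: [0, 0, 0, 0] -> [0, 0, 0, 0]  score +0 (running 64)
row 3: [64, 4, 2, 2] -> [0, 64, 4, 4]  score +4 (running 68)
Board after move:
 0 32 64  2
 0  0  0  2
 0  0  0  0
 0 64  4  4

Answer: 68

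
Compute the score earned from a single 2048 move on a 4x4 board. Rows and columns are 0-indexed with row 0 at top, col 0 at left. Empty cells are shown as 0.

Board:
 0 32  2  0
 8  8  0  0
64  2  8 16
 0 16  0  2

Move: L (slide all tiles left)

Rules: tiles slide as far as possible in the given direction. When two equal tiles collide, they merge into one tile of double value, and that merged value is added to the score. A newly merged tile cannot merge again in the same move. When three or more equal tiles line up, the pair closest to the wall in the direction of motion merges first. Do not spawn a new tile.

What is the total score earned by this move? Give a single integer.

Slide left:
row 0: [0, 32, 2, 0] -> [32, 2, 0, 0]  score +0 (running 0)
row 1: [8, 8, 0, 0] -> [16, 0, 0, 0]  score +16 (running 16)
row 2: [64, 2, 8, 16] -> [64, 2, 8, 16]  score +0 (running 16)
row 3: [0, 16, 0, 2] -> [16, 2, 0, 0]  score +0 (running 16)
Board after move:
32  2  0  0
16  0  0  0
64  2  8 16
16  2  0  0

Answer: 16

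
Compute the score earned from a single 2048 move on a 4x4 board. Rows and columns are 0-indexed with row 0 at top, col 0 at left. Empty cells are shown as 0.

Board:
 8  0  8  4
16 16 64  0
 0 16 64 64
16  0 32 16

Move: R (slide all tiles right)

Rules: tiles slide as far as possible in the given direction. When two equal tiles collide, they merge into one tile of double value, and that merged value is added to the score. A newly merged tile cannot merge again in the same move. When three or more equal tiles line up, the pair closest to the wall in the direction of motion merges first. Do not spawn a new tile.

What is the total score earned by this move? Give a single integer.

Answer: 176

Derivation:
Slide right:
row 0: [8, 0, 8, 4] -> [0, 0, 16, 4]  score +16 (running 16)
row 1: [16, 16, 64, 0] -> [0, 0, 32, 64]  score +32 (running 48)
row 2: [0, 16, 64, 64] -> [0, 0, 16, 128]  score +128 (running 176)
row 3: [16, 0, 32, 16] -> [0, 16, 32, 16]  score +0 (running 176)
Board after move:
  0   0  16   4
  0   0  32  64
  0   0  16 128
  0  16  32  16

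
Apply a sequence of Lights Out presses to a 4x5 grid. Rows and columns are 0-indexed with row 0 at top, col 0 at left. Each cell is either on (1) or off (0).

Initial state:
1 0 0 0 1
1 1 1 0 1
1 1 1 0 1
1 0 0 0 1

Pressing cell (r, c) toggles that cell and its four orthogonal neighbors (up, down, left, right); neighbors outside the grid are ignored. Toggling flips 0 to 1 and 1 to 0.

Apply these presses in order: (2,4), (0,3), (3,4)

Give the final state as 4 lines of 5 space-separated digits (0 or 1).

After press 1 at (2,4):
1 0 0 0 1
1 1 1 0 0
1 1 1 1 0
1 0 0 0 0

After press 2 at (0,3):
1 0 1 1 0
1 1 1 1 0
1 1 1 1 0
1 0 0 0 0

After press 3 at (3,4):
1 0 1 1 0
1 1 1 1 0
1 1 1 1 1
1 0 0 1 1

Answer: 1 0 1 1 0
1 1 1 1 0
1 1 1 1 1
1 0 0 1 1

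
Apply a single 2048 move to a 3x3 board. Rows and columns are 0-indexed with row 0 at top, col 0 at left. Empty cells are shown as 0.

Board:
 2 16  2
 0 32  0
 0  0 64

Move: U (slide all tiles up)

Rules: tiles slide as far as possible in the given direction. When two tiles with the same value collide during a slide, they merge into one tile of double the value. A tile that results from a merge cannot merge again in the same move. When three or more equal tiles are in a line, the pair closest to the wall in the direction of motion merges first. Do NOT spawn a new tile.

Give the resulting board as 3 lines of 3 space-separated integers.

Answer:  2 16  2
 0 32 64
 0  0  0

Derivation:
Slide up:
col 0: [2, 0, 0] -> [2, 0, 0]
col 1: [16, 32, 0] -> [16, 32, 0]
col 2: [2, 0, 64] -> [2, 64, 0]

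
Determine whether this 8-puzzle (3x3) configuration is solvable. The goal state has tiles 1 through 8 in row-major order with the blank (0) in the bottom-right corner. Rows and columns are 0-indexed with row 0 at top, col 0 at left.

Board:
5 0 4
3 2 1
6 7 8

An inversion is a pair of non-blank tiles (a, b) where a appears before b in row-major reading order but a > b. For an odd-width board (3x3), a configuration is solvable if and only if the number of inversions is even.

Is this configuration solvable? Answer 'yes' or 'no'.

Inversions (pairs i<j in row-major order where tile[i] > tile[j] > 0): 10
10 is even, so the puzzle is solvable.

Answer: yes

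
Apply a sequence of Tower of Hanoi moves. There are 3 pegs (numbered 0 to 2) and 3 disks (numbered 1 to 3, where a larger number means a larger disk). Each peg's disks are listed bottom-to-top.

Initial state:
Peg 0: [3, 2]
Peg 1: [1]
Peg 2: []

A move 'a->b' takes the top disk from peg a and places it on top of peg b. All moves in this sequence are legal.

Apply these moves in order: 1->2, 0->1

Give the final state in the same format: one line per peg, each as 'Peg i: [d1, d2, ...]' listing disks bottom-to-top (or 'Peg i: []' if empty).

Answer: Peg 0: [3]
Peg 1: [2]
Peg 2: [1]

Derivation:
After move 1 (1->2):
Peg 0: [3, 2]
Peg 1: []
Peg 2: [1]

After move 2 (0->1):
Peg 0: [3]
Peg 1: [2]
Peg 2: [1]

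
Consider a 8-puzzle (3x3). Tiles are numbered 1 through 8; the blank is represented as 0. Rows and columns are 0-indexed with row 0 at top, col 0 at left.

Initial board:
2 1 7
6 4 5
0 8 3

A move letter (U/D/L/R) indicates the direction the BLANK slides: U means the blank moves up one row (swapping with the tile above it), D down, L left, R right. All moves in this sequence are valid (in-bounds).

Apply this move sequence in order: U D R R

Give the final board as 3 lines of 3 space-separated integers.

Answer: 2 1 7
6 4 5
8 3 0

Derivation:
After move 1 (U):
2 1 7
0 4 5
6 8 3

After move 2 (D):
2 1 7
6 4 5
0 8 3

After move 3 (R):
2 1 7
6 4 5
8 0 3

After move 4 (R):
2 1 7
6 4 5
8 3 0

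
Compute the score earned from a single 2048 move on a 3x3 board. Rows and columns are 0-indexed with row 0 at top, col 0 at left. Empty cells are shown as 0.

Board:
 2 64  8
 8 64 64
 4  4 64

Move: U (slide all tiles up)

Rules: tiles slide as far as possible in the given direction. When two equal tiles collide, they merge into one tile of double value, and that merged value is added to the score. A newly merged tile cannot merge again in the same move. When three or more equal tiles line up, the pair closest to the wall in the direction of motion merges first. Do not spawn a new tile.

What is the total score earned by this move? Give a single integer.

Slide up:
col 0: [2, 8, 4] -> [2, 8, 4]  score +0 (running 0)
col 1: [64, 64, 4] -> [128, 4, 0]  score +128 (running 128)
col 2: [8, 64, 64] -> [8, 128, 0]  score +128 (running 256)
Board after move:
  2 128   8
  8   4 128
  4   0   0

Answer: 256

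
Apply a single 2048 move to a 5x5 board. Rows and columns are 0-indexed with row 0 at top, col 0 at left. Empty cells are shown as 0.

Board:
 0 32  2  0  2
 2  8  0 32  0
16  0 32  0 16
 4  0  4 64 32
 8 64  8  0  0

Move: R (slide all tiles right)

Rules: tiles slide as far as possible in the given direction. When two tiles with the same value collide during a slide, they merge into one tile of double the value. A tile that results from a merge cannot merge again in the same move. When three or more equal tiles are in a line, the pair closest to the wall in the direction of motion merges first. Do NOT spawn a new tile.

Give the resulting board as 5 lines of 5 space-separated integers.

Slide right:
row 0: [0, 32, 2, 0, 2] -> [0, 0, 0, 32, 4]
row 1: [2, 8, 0, 32, 0] -> [0, 0, 2, 8, 32]
row 2: [16, 0, 32, 0, 16] -> [0, 0, 16, 32, 16]
row 3: [4, 0, 4, 64, 32] -> [0, 0, 8, 64, 32]
row 4: [8, 64, 8, 0, 0] -> [0, 0, 8, 64, 8]

Answer:  0  0  0 32  4
 0  0  2  8 32
 0  0 16 32 16
 0  0  8 64 32
 0  0  8 64  8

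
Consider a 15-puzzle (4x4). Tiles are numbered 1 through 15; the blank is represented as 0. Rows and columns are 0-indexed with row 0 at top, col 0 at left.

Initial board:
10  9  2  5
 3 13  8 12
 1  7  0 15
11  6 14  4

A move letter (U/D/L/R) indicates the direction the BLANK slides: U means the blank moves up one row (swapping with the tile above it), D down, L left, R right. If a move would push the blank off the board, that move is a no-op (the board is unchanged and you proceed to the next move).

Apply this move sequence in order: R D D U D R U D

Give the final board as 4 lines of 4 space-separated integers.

Answer: 10  9  2  5
 3 13  8 12
 1  7 15  4
11  6 14  0

Derivation:
After move 1 (R):
10  9  2  5
 3 13  8 12
 1  7 15  0
11  6 14  4

After move 2 (D):
10  9  2  5
 3 13  8 12
 1  7 15  4
11  6 14  0

After move 3 (D):
10  9  2  5
 3 13  8 12
 1  7 15  4
11  6 14  0

After move 4 (U):
10  9  2  5
 3 13  8 12
 1  7 15  0
11  6 14  4

After move 5 (D):
10  9  2  5
 3 13  8 12
 1  7 15  4
11  6 14  0

After move 6 (R):
10  9  2  5
 3 13  8 12
 1  7 15  4
11  6 14  0

After move 7 (U):
10  9  2  5
 3 13  8 12
 1  7 15  0
11  6 14  4

After move 8 (D):
10  9  2  5
 3 13  8 12
 1  7 15  4
11  6 14  0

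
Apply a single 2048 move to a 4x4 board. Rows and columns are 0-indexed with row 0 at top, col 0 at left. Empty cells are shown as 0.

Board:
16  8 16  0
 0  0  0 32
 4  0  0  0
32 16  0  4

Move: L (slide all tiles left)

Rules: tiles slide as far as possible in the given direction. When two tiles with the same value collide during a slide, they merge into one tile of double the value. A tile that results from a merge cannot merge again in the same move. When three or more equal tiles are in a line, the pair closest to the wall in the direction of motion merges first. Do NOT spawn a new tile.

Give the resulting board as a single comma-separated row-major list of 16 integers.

Answer: 16, 8, 16, 0, 32, 0, 0, 0, 4, 0, 0, 0, 32, 16, 4, 0

Derivation:
Slide left:
row 0: [16, 8, 16, 0] -> [16, 8, 16, 0]
row 1: [0, 0, 0, 32] -> [32, 0, 0, 0]
row 2: [4, 0, 0, 0] -> [4, 0, 0, 0]
row 3: [32, 16, 0, 4] -> [32, 16, 4, 0]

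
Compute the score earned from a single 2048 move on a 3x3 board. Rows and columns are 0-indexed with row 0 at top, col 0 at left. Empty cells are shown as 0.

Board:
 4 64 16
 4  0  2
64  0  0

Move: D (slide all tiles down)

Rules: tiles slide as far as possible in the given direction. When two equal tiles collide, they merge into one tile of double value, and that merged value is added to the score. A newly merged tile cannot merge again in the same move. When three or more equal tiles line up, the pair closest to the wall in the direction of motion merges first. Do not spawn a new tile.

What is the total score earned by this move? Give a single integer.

Slide down:
col 0: [4, 4, 64] -> [0, 8, 64]  score +8 (running 8)
col 1: [64, 0, 0] -> [0, 0, 64]  score +0 (running 8)
col 2: [16, 2, 0] -> [0, 16, 2]  score +0 (running 8)
Board after move:
 0  0  0
 8  0 16
64 64  2

Answer: 8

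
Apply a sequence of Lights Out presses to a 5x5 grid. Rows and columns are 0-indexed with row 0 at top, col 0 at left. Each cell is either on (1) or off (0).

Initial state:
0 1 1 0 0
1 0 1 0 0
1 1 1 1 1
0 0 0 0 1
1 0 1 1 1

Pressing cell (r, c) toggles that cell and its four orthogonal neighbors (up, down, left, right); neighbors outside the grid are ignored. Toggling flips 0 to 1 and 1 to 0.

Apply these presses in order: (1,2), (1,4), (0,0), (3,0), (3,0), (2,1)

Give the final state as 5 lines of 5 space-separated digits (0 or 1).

After press 1 at (1,2):
0 1 0 0 0
1 1 0 1 0
1 1 0 1 1
0 0 0 0 1
1 0 1 1 1

After press 2 at (1,4):
0 1 0 0 1
1 1 0 0 1
1 1 0 1 0
0 0 0 0 1
1 0 1 1 1

After press 3 at (0,0):
1 0 0 0 1
0 1 0 0 1
1 1 0 1 0
0 0 0 0 1
1 0 1 1 1

After press 4 at (3,0):
1 0 0 0 1
0 1 0 0 1
0 1 0 1 0
1 1 0 0 1
0 0 1 1 1

After press 5 at (3,0):
1 0 0 0 1
0 1 0 0 1
1 1 0 1 0
0 0 0 0 1
1 0 1 1 1

After press 6 at (2,1):
1 0 0 0 1
0 0 0 0 1
0 0 1 1 0
0 1 0 0 1
1 0 1 1 1

Answer: 1 0 0 0 1
0 0 0 0 1
0 0 1 1 0
0 1 0 0 1
1 0 1 1 1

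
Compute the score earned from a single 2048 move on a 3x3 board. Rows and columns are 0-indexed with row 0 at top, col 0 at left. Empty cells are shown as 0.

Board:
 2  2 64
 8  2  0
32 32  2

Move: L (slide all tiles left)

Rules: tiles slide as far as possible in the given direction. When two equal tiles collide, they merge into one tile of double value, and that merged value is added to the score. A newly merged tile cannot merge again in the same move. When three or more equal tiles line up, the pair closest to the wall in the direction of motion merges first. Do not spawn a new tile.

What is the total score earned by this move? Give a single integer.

Answer: 68

Derivation:
Slide left:
row 0: [2, 2, 64] -> [4, 64, 0]  score +4 (running 4)
row 1: [8, 2, 0] -> [8, 2, 0]  score +0 (running 4)
row 2: [32, 32, 2] -> [64, 2, 0]  score +64 (running 68)
Board after move:
 4 64  0
 8  2  0
64  2  0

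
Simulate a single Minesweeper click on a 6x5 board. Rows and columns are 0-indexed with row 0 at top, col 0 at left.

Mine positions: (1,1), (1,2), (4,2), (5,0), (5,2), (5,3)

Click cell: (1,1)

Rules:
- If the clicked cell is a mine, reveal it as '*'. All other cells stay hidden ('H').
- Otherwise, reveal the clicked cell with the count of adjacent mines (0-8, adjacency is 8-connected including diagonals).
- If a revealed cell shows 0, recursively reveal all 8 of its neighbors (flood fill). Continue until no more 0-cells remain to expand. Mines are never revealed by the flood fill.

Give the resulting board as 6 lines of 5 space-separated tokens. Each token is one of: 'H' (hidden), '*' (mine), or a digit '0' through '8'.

H H H H H
H * H H H
H H H H H
H H H H H
H H H H H
H H H H H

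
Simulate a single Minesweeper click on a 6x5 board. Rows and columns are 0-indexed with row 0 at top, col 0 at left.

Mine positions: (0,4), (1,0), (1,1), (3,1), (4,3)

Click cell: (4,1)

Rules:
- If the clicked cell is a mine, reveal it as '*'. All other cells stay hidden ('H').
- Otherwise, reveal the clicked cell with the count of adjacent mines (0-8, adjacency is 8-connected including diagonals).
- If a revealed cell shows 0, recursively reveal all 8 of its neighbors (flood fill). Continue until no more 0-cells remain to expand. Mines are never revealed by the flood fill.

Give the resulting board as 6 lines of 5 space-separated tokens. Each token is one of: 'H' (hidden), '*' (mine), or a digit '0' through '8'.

H H H H H
H H H H H
H H H H H
H H H H H
H 1 H H H
H H H H H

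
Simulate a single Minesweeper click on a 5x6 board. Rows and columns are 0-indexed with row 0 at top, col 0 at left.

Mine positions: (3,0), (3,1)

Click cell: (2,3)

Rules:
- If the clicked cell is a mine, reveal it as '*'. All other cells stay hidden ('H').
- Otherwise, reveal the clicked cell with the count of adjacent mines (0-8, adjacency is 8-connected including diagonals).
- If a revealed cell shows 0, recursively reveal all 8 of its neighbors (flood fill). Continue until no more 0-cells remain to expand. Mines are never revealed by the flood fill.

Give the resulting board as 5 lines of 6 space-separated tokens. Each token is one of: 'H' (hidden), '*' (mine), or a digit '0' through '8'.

0 0 0 0 0 0
0 0 0 0 0 0
2 2 1 0 0 0
H H 1 0 0 0
H H 1 0 0 0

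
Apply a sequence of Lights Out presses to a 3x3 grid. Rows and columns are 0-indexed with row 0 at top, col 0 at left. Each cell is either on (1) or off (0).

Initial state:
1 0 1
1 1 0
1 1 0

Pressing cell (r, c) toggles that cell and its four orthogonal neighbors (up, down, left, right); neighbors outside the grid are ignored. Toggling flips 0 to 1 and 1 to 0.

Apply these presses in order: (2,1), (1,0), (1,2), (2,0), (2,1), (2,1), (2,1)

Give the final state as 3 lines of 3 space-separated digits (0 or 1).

After press 1 at (2,1):
1 0 1
1 0 0
0 0 1

After press 2 at (1,0):
0 0 1
0 1 0
1 0 1

After press 3 at (1,2):
0 0 0
0 0 1
1 0 0

After press 4 at (2,0):
0 0 0
1 0 1
0 1 0

After press 5 at (2,1):
0 0 0
1 1 1
1 0 1

After press 6 at (2,1):
0 0 0
1 0 1
0 1 0

After press 7 at (2,1):
0 0 0
1 1 1
1 0 1

Answer: 0 0 0
1 1 1
1 0 1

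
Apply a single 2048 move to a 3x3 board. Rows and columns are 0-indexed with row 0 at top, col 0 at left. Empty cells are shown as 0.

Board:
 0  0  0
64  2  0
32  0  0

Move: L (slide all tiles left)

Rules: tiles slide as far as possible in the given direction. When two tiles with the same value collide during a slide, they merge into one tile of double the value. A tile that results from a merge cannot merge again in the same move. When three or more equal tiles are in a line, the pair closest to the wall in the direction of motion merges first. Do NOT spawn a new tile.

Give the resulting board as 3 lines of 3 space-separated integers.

Slide left:
row 0: [0, 0, 0] -> [0, 0, 0]
row 1: [64, 2, 0] -> [64, 2, 0]
row 2: [32, 0, 0] -> [32, 0, 0]

Answer:  0  0  0
64  2  0
32  0  0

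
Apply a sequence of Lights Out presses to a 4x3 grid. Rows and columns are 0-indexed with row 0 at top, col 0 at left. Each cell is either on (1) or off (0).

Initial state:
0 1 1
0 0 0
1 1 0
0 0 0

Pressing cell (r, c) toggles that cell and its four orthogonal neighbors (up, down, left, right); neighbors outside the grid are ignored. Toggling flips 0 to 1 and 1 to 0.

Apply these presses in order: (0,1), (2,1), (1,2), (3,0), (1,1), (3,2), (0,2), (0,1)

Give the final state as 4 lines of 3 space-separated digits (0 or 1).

Answer: 0 1 1
1 1 1
1 1 1
1 1 1

Derivation:
After press 1 at (0,1):
1 0 0
0 1 0
1 1 0
0 0 0

After press 2 at (2,1):
1 0 0
0 0 0
0 0 1
0 1 0

After press 3 at (1,2):
1 0 1
0 1 1
0 0 0
0 1 0

After press 4 at (3,0):
1 0 1
0 1 1
1 0 0
1 0 0

After press 5 at (1,1):
1 1 1
1 0 0
1 1 0
1 0 0

After press 6 at (3,2):
1 1 1
1 0 0
1 1 1
1 1 1

After press 7 at (0,2):
1 0 0
1 0 1
1 1 1
1 1 1

After press 8 at (0,1):
0 1 1
1 1 1
1 1 1
1 1 1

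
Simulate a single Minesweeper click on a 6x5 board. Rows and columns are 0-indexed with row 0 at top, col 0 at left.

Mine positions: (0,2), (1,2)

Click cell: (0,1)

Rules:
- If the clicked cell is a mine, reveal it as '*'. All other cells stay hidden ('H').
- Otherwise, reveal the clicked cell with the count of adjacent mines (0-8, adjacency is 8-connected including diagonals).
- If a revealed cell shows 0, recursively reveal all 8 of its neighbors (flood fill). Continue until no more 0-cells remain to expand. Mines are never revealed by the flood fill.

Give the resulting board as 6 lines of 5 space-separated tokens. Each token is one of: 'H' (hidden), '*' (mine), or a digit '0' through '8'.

H 2 H H H
H H H H H
H H H H H
H H H H H
H H H H H
H H H H H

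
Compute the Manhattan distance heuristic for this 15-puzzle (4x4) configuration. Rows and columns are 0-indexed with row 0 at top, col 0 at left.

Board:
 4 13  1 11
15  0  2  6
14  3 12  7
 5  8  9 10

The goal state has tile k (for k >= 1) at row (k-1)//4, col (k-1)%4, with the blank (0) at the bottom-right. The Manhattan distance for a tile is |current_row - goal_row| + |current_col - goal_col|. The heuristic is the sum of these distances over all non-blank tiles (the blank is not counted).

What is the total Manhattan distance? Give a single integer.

Tile 4: (0,0)->(0,3) = 3
Tile 13: (0,1)->(3,0) = 4
Tile 1: (0,2)->(0,0) = 2
Tile 11: (0,3)->(2,2) = 3
Tile 15: (1,0)->(3,2) = 4
Tile 2: (1,2)->(0,1) = 2
Tile 6: (1,3)->(1,1) = 2
Tile 14: (2,0)->(3,1) = 2
Tile 3: (2,1)->(0,2) = 3
Tile 12: (2,2)->(2,3) = 1
Tile 7: (2,3)->(1,2) = 2
Tile 5: (3,0)->(1,0) = 2
Tile 8: (3,1)->(1,3) = 4
Tile 9: (3,2)->(2,0) = 3
Tile 10: (3,3)->(2,1) = 3
Sum: 3 + 4 + 2 + 3 + 4 + 2 + 2 + 2 + 3 + 1 + 2 + 2 + 4 + 3 + 3 = 40

Answer: 40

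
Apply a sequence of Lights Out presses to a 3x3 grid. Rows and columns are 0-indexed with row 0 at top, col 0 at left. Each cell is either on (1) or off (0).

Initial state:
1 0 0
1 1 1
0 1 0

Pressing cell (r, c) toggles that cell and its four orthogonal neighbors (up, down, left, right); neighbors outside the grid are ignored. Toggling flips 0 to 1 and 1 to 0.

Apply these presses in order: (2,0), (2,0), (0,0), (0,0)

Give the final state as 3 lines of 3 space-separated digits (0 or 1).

After press 1 at (2,0):
1 0 0
0 1 1
1 0 0

After press 2 at (2,0):
1 0 0
1 1 1
0 1 0

After press 3 at (0,0):
0 1 0
0 1 1
0 1 0

After press 4 at (0,0):
1 0 0
1 1 1
0 1 0

Answer: 1 0 0
1 1 1
0 1 0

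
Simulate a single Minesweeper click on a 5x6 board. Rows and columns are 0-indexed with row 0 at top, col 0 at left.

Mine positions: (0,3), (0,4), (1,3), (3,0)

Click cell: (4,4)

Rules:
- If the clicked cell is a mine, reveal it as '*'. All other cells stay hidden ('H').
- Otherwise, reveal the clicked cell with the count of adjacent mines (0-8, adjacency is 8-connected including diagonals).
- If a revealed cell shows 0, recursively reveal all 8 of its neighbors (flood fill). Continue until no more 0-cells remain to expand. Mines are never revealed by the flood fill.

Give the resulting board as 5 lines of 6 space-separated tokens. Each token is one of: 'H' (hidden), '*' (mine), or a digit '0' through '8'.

H H H H H H
H H H H 3 1
H 1 1 1 1 0
H 1 0 0 0 0
H 1 0 0 0 0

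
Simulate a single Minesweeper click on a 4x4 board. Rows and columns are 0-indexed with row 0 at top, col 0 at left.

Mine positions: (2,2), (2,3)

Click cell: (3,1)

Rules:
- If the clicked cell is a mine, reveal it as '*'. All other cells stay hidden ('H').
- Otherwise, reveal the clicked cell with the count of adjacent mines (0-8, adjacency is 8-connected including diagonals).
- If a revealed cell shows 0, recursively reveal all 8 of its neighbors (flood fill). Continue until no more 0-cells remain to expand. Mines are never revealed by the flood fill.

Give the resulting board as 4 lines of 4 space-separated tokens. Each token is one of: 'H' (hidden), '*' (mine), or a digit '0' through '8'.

H H H H
H H H H
H H H H
H 1 H H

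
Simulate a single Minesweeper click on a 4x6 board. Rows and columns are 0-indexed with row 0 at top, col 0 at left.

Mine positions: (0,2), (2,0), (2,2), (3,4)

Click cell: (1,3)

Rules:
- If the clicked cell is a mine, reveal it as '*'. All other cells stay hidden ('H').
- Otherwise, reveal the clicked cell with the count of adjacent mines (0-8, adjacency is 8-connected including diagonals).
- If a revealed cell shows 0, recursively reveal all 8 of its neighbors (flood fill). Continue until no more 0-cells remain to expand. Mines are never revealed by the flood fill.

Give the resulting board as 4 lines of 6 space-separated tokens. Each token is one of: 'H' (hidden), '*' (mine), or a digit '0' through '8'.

H H H H H H
H H H 2 H H
H H H H H H
H H H H H H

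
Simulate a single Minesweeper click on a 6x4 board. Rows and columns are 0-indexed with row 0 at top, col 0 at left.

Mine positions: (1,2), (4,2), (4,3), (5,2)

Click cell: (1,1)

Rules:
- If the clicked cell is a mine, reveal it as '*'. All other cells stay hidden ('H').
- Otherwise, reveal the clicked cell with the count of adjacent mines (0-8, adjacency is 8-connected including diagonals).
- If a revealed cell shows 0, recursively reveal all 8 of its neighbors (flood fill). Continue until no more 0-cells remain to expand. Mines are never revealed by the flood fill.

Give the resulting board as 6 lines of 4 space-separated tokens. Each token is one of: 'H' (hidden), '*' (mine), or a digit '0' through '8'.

H H H H
H 1 H H
H H H H
H H H H
H H H H
H H H H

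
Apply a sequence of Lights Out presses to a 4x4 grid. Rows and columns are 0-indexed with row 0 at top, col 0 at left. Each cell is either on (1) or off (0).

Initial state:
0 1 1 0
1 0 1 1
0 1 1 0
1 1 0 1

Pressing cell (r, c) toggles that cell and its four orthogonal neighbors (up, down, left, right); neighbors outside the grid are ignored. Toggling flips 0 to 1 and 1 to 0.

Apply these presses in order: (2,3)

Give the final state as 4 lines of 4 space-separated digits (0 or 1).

Answer: 0 1 1 0
1 0 1 0
0 1 0 1
1 1 0 0

Derivation:
After press 1 at (2,3):
0 1 1 0
1 0 1 0
0 1 0 1
1 1 0 0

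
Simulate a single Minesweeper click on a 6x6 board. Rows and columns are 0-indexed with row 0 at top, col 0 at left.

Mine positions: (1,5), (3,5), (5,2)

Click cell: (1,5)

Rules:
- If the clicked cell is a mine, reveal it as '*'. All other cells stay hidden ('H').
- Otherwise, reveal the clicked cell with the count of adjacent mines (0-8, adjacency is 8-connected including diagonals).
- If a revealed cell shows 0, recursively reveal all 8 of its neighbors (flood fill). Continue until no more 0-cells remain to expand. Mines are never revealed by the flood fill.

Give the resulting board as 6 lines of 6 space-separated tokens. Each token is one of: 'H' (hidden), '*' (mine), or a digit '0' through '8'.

H H H H H H
H H H H H *
H H H H H H
H H H H H H
H H H H H H
H H H H H H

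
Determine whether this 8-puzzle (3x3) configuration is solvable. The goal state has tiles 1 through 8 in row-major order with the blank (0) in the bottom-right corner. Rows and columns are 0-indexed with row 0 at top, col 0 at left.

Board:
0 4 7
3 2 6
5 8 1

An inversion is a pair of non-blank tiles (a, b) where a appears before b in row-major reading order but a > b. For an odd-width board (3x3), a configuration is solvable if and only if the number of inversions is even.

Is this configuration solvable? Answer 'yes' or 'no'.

Inversions (pairs i<j in row-major order where tile[i] > tile[j] > 0): 15
15 is odd, so the puzzle is not solvable.

Answer: no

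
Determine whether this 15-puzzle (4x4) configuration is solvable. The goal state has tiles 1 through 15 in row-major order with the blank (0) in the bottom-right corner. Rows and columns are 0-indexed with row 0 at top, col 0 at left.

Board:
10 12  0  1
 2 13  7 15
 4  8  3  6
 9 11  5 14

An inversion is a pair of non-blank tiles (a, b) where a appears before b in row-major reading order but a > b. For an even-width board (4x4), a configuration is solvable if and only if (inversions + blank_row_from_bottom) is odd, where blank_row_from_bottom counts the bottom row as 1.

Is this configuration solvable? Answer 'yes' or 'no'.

Inversions: 46
Blank is in row 0 (0-indexed from top), which is row 4 counting from the bottom (bottom = 1).
46 + 4 = 50, which is even, so the puzzle is not solvable.

Answer: no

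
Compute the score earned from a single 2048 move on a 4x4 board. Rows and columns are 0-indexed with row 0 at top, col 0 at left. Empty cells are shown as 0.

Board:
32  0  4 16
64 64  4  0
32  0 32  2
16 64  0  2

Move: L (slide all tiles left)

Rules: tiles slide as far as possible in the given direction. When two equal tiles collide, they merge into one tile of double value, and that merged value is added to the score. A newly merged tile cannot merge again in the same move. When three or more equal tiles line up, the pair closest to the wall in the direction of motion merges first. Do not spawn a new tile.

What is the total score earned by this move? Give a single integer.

Answer: 192

Derivation:
Slide left:
row 0: [32, 0, 4, 16] -> [32, 4, 16, 0]  score +0 (running 0)
row 1: [64, 64, 4, 0] -> [128, 4, 0, 0]  score +128 (running 128)
row 2: [32, 0, 32, 2] -> [64, 2, 0, 0]  score +64 (running 192)
row 3: [16, 64, 0, 2] -> [16, 64, 2, 0]  score +0 (running 192)
Board after move:
 32   4  16   0
128   4   0   0
 64   2   0   0
 16  64   2   0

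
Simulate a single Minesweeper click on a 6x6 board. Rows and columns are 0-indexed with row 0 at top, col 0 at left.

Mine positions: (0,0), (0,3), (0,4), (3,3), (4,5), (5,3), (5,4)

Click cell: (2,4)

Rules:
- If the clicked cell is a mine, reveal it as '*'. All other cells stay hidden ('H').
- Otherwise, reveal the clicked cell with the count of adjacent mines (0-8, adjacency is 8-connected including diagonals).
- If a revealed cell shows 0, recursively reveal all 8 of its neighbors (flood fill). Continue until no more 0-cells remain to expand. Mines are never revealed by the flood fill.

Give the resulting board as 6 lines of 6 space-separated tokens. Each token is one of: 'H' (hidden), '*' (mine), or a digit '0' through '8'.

H H H H H H
H H H H H H
H H H H 1 H
H H H H H H
H H H H H H
H H H H H H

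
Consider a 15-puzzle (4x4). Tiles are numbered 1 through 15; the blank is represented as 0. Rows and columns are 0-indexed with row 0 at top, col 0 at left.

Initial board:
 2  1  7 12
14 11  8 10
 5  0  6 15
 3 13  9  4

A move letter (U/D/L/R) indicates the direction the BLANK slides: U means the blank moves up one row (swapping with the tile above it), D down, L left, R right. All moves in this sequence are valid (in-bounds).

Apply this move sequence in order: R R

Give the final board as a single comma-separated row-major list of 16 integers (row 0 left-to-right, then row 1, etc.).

After move 1 (R):
 2  1  7 12
14 11  8 10
 5  6  0 15
 3 13  9  4

After move 2 (R):
 2  1  7 12
14 11  8 10
 5  6 15  0
 3 13  9  4

Answer: 2, 1, 7, 12, 14, 11, 8, 10, 5, 6, 15, 0, 3, 13, 9, 4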